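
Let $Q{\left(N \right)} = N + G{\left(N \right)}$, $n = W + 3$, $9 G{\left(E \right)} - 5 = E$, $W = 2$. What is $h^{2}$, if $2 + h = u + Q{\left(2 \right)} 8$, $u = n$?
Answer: $\frac{51529}{81} \approx 636.16$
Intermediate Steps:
$G{\left(E \right)} = \frac{5}{9} + \frac{E}{9}$
$n = 5$ ($n = 2 + 3 = 5$)
$u = 5$
$Q{\left(N \right)} = \frac{5}{9} + \frac{10 N}{9}$ ($Q{\left(N \right)} = N + \left(\frac{5}{9} + \frac{N}{9}\right) = \frac{5}{9} + \frac{10 N}{9}$)
$h = \frac{227}{9}$ ($h = -2 + \left(5 + \left(\frac{5}{9} + \frac{10}{9} \cdot 2\right) 8\right) = -2 + \left(5 + \left(\frac{5}{9} + \frac{20}{9}\right) 8\right) = -2 + \left(5 + \frac{25}{9} \cdot 8\right) = -2 + \left(5 + \frac{200}{9}\right) = -2 + \frac{245}{9} = \frac{227}{9} \approx 25.222$)
$h^{2} = \left(\frac{227}{9}\right)^{2} = \frac{51529}{81}$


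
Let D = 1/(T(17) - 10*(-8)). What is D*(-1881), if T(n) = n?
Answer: -1881/97 ≈ -19.392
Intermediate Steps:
D = 1/97 (D = 1/(17 - 10*(-8)) = 1/(17 + 80) = 1/97 ≈ 0.010309)
D*(-1881) = (1/97)*(-1881) = -1881/97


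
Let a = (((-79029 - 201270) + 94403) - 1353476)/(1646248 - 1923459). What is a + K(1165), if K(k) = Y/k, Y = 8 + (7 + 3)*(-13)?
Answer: 1759548638/322950815 ≈ 5.4483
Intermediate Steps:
Y = -122 (Y = 8 + 10*(-13) = 8 - 130 = -122)
K(k) = -122/k
a = 1539372/277211 (a = ((-280299 + 94403) - 1353476)/(-277211) = (-185896 - 1353476)*(-1/277211) = -1539372*(-1/277211) = 1539372/277211 ≈ 5.5531)
a + K(1165) = 1539372/277211 - 122/1165 = 1759548638/322950815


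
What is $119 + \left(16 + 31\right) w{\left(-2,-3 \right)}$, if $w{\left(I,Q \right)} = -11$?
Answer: $-398$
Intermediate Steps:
$119 + \left(16 + 31\right) w{\left(-2,-3 \right)} = 119 + \left(16 + 31\right) \left(-11\right) = 119 + 47 \left(-11\right) = 119 - 517 = -398$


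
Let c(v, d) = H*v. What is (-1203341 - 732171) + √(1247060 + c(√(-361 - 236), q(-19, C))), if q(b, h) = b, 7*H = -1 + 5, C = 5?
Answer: -1935512 + 2*√(15276485 + 7*I*√597)/7 ≈ -1.9344e+6 + 0.0062514*I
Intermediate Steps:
H = 4/7 (H = (-1 + 5)/7 = (⅐)*4 = 4/7 ≈ 0.57143)
c(v, d) = 4*v/7
(-1203341 - 732171) + √(1247060 + c(√(-361 - 236), q(-19, C))) = (-1203341 - 732171) + √(1247060 + 4*√(-361 - 236)/7) = -1935512 + √(1247060 + 4*√(-597)/7) = -1935512 + √(1247060 + 4*(I*√597)/7) = -1935512 + √(1247060 + 4*I*√597/7)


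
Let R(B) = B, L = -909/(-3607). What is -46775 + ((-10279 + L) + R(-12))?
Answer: -205836153/3607 ≈ -57066.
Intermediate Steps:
L = 909/3607 (L = -909*(-1/3607) = 909/3607 ≈ 0.25201)
-46775 + ((-10279 + L) + R(-12)) = -46775 + ((-10279 + 909/3607) - 12) = -46775 + (-37075444/3607 - 12) = -46775 - 37118728/3607 = -205836153/3607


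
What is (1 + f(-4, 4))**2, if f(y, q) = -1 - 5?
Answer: 25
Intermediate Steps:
f(y, q) = -6
(1 + f(-4, 4))**2 = (1 - 6)**2 = (-5)**2 = 25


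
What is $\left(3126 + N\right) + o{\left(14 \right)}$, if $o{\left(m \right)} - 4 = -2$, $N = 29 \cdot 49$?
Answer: $4549$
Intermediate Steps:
$N = 1421$
$o{\left(m \right)} = 2$ ($o{\left(m \right)} = 4 - 2 = 2$)
$\left(3126 + N\right) + o{\left(14 \right)} = \left(3126 + 1421\right) + 2 = 4547 + 2 = 4549$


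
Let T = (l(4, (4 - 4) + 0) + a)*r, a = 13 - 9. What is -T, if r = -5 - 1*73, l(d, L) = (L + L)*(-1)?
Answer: 312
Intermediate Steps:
l(d, L) = -2*L (l(d, L) = (2*L)*(-1) = -2*L)
a = 4
r = -78 (r = -5 - 73 = -78)
T = -312 (T = (-2*((4 - 4) + 0) + 4)*(-78) = (-2*(0 + 0) + 4)*(-78) = (-2*0 + 4)*(-78) = (0 + 4)*(-78) = 4*(-78) = -312)
-T = -1*(-312) = 312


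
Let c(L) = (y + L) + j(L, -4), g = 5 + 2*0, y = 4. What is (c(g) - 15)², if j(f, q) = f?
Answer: 1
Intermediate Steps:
g = 5 (g = 5 + 0 = 5)
c(L) = 4 + 2*L (c(L) = (4 + L) + L = 4 + 2*L)
(c(g) - 15)² = ((4 + 2*5) - 15)² = ((4 + 10) - 15)² = (14 - 15)² = (-1)² = 1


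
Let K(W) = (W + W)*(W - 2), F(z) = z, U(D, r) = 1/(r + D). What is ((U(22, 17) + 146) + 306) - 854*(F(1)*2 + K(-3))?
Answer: -1048163/39 ≈ -26876.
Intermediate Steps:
U(D, r) = 1/(D + r)
K(W) = 2*W*(-2 + W) (K(W) = (2*W)*(-2 + W) = 2*W*(-2 + W))
((U(22, 17) + 146) + 306) - 854*(F(1)*2 + K(-3)) = ((1/(22 + 17) + 146) + 306) - 854*(1*2 + 2*(-3)*(-2 - 3)) = ((1/39 + 146) + 306) - 854*(2 + 2*(-3)*(-5)) = ((1/39 + 146) + 306) - 854*(2 + 30) = (5695/39 + 306) - 854*32 = 17629/39 - 27328 = -1048163/39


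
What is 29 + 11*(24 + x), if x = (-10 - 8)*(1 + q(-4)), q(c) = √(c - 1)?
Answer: 95 - 198*I*√5 ≈ 95.0 - 442.74*I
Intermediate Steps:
q(c) = √(-1 + c)
x = -18 - 18*I*√5 (x = (-10 - 8)*(1 + √(-1 - 4)) = -18*(1 + √(-5)) = -18*(1 + I*√5) = -18 - 18*I*√5 ≈ -18.0 - 40.249*I)
29 + 11*(24 + x) = 29 + 11*(24 + (-18 - 18*I*√5)) = 29 + 11*(6 - 18*I*√5) = 29 + (66 - 198*I*√5) = 95 - 198*I*√5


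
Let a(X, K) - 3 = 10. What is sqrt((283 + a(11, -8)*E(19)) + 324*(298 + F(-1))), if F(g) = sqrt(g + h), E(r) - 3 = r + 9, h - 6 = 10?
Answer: sqrt(97238 + 324*sqrt(15)) ≈ 313.84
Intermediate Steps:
h = 16 (h = 6 + 10 = 16)
a(X, K) = 13 (a(X, K) = 3 + 10 = 13)
E(r) = 12 + r (E(r) = 3 + (r + 9) = 3 + (9 + r) = 12 + r)
F(g) = sqrt(16 + g) (F(g) = sqrt(g + 16) = sqrt(16 + g))
sqrt((283 + a(11, -8)*E(19)) + 324*(298 + F(-1))) = sqrt((283 + 13*(12 + 19)) + 324*(298 + sqrt(16 - 1))) = sqrt((283 + 13*31) + 324*(298 + sqrt(15))) = sqrt((283 + 403) + (96552 + 324*sqrt(15))) = sqrt(686 + (96552 + 324*sqrt(15))) = sqrt(97238 + 324*sqrt(15))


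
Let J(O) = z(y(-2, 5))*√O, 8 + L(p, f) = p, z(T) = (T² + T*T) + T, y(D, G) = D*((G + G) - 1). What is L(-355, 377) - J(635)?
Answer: -363 - 630*√635 ≈ -16239.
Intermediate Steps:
y(D, G) = D*(-1 + 2*G) (y(D, G) = D*(2*G - 1) = D*(-1 + 2*G))
z(T) = T + 2*T² (z(T) = (T² + T²) + T = 2*T² + T = T + 2*T²)
L(p, f) = -8 + p
J(O) = 630*√O (J(O) = ((-2*(-1 + 2*5))*(1 + 2*(-2*(-1 + 2*5))))*√O = ((-2*(-1 + 10))*(1 + 2*(-2*(-1 + 10))))*√O = ((-2*9)*(1 + 2*(-2*9)))*√O = (-18*(1 + 2*(-18)))*√O = (-18*(1 - 36))*√O = (-18*(-35))*√O = 630*√O)
L(-355, 377) - J(635) = (-8 - 355) - 630*√635 = -363 - 630*√635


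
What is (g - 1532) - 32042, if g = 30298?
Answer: -3276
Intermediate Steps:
(g - 1532) - 32042 = (30298 - 1532) - 32042 = 28766 - 32042 = -3276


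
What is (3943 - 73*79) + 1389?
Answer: -435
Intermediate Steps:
(3943 - 73*79) + 1389 = (3943 - 5767) + 1389 = -1824 + 1389 = -435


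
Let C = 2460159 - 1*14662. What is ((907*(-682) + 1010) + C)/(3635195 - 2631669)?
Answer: 1827933/1003526 ≈ 1.8215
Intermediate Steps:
C = 2445497 (C = 2460159 - 14662 = 2445497)
((907*(-682) + 1010) + C)/(3635195 - 2631669) = ((907*(-682) + 1010) + 2445497)/(3635195 - 2631669) = ((-618574 + 1010) + 2445497)/1003526 = (-617564 + 2445497)*(1/1003526) = 1827933*(1/1003526) = 1827933/1003526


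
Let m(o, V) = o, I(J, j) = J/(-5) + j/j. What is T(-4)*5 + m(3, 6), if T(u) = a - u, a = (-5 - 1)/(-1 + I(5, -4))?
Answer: 53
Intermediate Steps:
I(J, j) = 1 - J/5 (I(J, j) = J*(-⅕) + 1 = -J/5 + 1 = 1 - J/5)
a = 6 (a = (-5 - 1)/(-1 + (1 - ⅕*5)) = -6/(-1 + (1 - 1)) = -6/(-1 + 0) = -6/(-1) = -6*(-1) = 6)
T(u) = 6 - u
T(-4)*5 + m(3, 6) = (6 - 1*(-4))*5 + 3 = (6 + 4)*5 + 3 = 10*5 + 3 = 50 + 3 = 53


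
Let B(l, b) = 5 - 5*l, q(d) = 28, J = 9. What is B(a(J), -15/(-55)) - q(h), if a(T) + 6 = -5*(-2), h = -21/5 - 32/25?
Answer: -43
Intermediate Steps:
h = -137/25 (h = -21*⅕ - 32*1/25 = -21/5 - 32/25 = -137/25 ≈ -5.4800)
a(T) = 4 (a(T) = -6 - 5*(-2) = -6 + 10 = 4)
B(a(J), -15/(-55)) - q(h) = (5 - 5*4) - 1*28 = (5 - 20) - 28 = -15 - 28 = -43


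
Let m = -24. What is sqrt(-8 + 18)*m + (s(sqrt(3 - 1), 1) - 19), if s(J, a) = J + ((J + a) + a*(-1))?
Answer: -19 - 24*sqrt(10) + 2*sqrt(2) ≈ -92.066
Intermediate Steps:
s(J, a) = 2*J (s(J, a) = J + ((J + a) - a) = J + J = 2*J)
sqrt(-8 + 18)*m + (s(sqrt(3 - 1), 1) - 19) = sqrt(-8 + 18)*(-24) + (2*sqrt(3 - 1) - 19) = sqrt(10)*(-24) + (2*sqrt(2) - 19) = -24*sqrt(10) + (-19 + 2*sqrt(2)) = -19 - 24*sqrt(10) + 2*sqrt(2)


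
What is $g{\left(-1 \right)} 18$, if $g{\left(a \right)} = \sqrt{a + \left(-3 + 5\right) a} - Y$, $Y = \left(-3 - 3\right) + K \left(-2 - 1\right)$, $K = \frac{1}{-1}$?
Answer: $54 + 18 i \sqrt{3} \approx 54.0 + 31.177 i$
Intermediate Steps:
$K = -1$
$Y = -3$ ($Y = \left(-3 - 3\right) - \left(-2 - 1\right) = -6 - -3 = -6 + 3 = -3$)
$g{\left(a \right)} = 3 + \sqrt{3} \sqrt{a}$ ($g{\left(a \right)} = \sqrt{a + \left(-3 + 5\right) a} - -3 = \sqrt{a + 2 a} + 3 = \sqrt{3 a} + 3 = \sqrt{3} \sqrt{a} + 3 = 3 + \sqrt{3} \sqrt{a}$)
$g{\left(-1 \right)} 18 = \left(3 + \sqrt{3} \sqrt{-1}\right) 18 = \left(3 + \sqrt{3} i\right) 18 = \left(3 + i \sqrt{3}\right) 18 = 54 + 18 i \sqrt{3}$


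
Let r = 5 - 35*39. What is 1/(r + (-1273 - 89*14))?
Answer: -1/3879 ≈ -0.00025780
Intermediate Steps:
r = -1360 (r = 5 - 1365 = -1360)
1/(r + (-1273 - 89*14)) = 1/(-1360 + (-1273 - 89*14)) = 1/(-1360 + (-1273 - 1246)) = 1/(-1360 - 2519) = 1/(-3879) = -1/3879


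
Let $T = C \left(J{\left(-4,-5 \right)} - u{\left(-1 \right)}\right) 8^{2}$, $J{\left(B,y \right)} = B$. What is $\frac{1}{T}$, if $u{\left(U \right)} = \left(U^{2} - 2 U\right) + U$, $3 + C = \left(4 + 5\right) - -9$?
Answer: $- \frac{1}{5760} \approx -0.00017361$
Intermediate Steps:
$C = 15$ ($C = -3 + \left(\left(4 + 5\right) - -9\right) = -3 + \left(9 + 9\right) = -3 + 18 = 15$)
$u{\left(U \right)} = U^{2} - U$
$T = -5760$ ($T = 15 \left(-4 - - (-1 - 1)\right) 8^{2} = 15 \left(-4 - \left(-1\right) \left(-2\right)\right) 64 = 15 \left(-4 - 2\right) 64 = 15 \left(\left(-6\right) 64\right) = 15 \left(-384\right) = -5760$)
$\frac{1}{T} = \frac{1}{-5760} = - \frac{1}{5760}$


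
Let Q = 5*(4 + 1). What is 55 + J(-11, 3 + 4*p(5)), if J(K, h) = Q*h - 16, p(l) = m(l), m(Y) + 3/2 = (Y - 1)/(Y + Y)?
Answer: 4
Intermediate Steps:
m(Y) = -3/2 + (-1 + Y)/(2*Y) (m(Y) = -3/2 + (Y - 1)/(Y + Y) = -3/2 + (-1 + Y)/((2*Y)) = -3/2 + (-1 + Y)*(1/(2*Y)) = -3/2 + (-1 + Y)/(2*Y))
Q = 25 (Q = 5*5 = 25)
p(l) = (-1/2 - l)/l
J(K, h) = -16 + 25*h (J(K, h) = 25*h - 16 = -16 + 25*h)
55 + J(-11, 3 + 4*p(5)) = 55 + (-16 + 25*(3 + 4*((-1/2 - 1*5)/5))) = 55 + (-16 + 25*(3 + 4*((-1/2 - 5)/5))) = 55 + (-16 + 25*(3 + 4*((1/5)*(-11/2)))) = 55 + (-16 + 25*(3 + 4*(-11/10))) = 55 + (-16 + 25*(3 - 22/5)) = 55 + (-16 + 25*(-7/5)) = 55 + (-16 - 35) = 55 - 51 = 4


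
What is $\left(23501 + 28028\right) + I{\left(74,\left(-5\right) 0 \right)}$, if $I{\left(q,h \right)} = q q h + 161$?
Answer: $51690$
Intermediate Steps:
$I{\left(q,h \right)} = 161 + h q^{2}$ ($I{\left(q,h \right)} = q^{2} h + 161 = h q^{2} + 161 = 161 + h q^{2}$)
$\left(23501 + 28028\right) + I{\left(74,\left(-5\right) 0 \right)} = \left(23501 + 28028\right) + \left(161 + \left(-5\right) 0 \cdot 74^{2}\right) = 51529 + \left(161 + 0 \cdot 5476\right) = 51529 + \left(161 + 0\right) = 51529 + 161 = 51690$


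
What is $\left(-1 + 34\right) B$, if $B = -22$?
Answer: $-726$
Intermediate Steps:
$\left(-1 + 34\right) B = \left(-1 + 34\right) \left(-22\right) = 33 \left(-22\right) = -726$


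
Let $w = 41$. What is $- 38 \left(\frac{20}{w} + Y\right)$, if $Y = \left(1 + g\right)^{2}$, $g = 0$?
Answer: $- \frac{2318}{41} \approx -56.537$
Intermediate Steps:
$Y = 1$ ($Y = \left(1 + 0\right)^{2} = 1^{2} = 1$)
$- 38 \left(\frac{20}{w} + Y\right) = - 38 \left(\frac{20}{41} + 1\right) = \left(-38\right) \frac{61}{41} = - \frac{2318}{41}$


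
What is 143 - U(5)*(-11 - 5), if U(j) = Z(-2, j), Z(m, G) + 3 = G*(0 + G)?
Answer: 495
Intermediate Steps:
Z(m, G) = -3 + G² (Z(m, G) = -3 + G*(0 + G) = -3 + G*G = -3 + G²)
U(j) = -3 + j²
143 - U(5)*(-11 - 5) = 143 - (-3 + 5²)*(-11 - 5) = 143 - (-3 + 25)*(-16) = 143 - 22*(-16) = 143 - 1*(-352) = 143 + 352 = 495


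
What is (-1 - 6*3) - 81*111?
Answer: -9010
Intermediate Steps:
(-1 - 6*3) - 81*111 = (-1 - 18) - 8991 = -19 - 8991 = -9010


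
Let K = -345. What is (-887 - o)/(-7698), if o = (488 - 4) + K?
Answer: 171/1283 ≈ 0.13328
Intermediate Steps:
o = 139 (o = (488 - 4) - 345 = 484 - 345 = 139)
(-887 - o)/(-7698) = (-887 - 1*139)/(-7698) = (-887 - 139)*(-1/7698) = -1026*(-1/7698) = 171/1283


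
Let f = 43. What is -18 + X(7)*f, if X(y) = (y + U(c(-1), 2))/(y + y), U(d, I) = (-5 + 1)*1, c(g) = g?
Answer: -123/14 ≈ -8.7857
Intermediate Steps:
U(d, I) = -4 (U(d, I) = -4*1 = -4)
X(y) = (-4 + y)/(2*y) (X(y) = (y - 4)/(y + y) = (-4 + y)/((2*y)) = (-4 + y)*(1/(2*y)) = (-4 + y)/(2*y))
-18 + X(7)*f = -18 + ((½)*(-4 + 7)/7)*43 = -18 + ((½)*(⅐)*3)*43 = -18 + (3/14)*43 = -18 + 129/14 = -123/14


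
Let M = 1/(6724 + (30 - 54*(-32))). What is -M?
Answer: -1/8482 ≈ -0.00011790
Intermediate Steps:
M = 1/8482 (M = 1/(6724 + (30 + 1728)) = 1/(6724 + 1758) = 1/8482 ≈ 0.00011790)
-M = -1*1/8482 = -1/8482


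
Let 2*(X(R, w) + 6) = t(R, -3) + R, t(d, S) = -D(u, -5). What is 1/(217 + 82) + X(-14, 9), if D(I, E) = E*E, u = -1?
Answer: -15247/598 ≈ -25.497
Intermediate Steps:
D(I, E) = E²
t(d, S) = -25 (t(d, S) = -1*(-5)² = -1*25 = -25)
X(R, w) = -37/2 + R/2 (X(R, w) = -6 + (-25 + R)/2 = -6 + (-25/2 + R/2) = -37/2 + R/2)
1/(217 + 82) + X(-14, 9) = 1/(217 + 82) + (-37/2 + (½)*(-14)) = 1/299 + (-37/2 - 7) = 1/299 - 51/2 = -15247/598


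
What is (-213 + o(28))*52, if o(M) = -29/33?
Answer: -367016/33 ≈ -11122.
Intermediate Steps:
o(M) = -29/33 (o(M) = -29*1/33 = -29/33)
(-213 + o(28))*52 = (-213 - 29/33)*52 = -7058/33*52 = -367016/33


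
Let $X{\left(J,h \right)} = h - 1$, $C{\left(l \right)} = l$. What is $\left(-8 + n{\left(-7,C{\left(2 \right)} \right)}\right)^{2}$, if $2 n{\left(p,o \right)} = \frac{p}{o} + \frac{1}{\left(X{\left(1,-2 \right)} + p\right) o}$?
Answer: $\frac{152881}{1600} \approx 95.551$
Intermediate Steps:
$X{\left(J,h \right)} = -1 + h$
$n{\left(p,o \right)} = \frac{p}{2 o} + \frac{1}{2 o \left(-3 + p\right)}$ ($n{\left(p,o \right)} = \frac{\frac{p}{o} + \frac{1}{\left(\left(-1 - 2\right) + p\right) o}}{2} = \frac{\frac{p}{o} + \frac{1}{\left(-3 + p\right) o}}{2} = \frac{\frac{p}{o} + \frac{1}{o \left(-3 + p\right)}}{2} = \frac{p}{2 o} + \frac{1}{2 o \left(-3 + p\right)}$)
$\left(-8 + n{\left(-7,C{\left(2 \right)} \right)}\right)^{2} = \left(-8 + \frac{1 + \left(-7\right)^{2} - -21}{2 \cdot 2 \left(-3 - 7\right)}\right)^{2} = \left(-8 + \frac{1}{2} \cdot \frac{1}{2} \frac{1}{-10} \left(1 + 49 + 21\right)\right)^{2} = \left(-8 + \frac{1}{2} \cdot \frac{1}{2} \left(- \frac{1}{10}\right) 71\right)^{2} = \left(-8 - \frac{71}{40}\right)^{2} = \left(- \frac{391}{40}\right)^{2} = \frac{152881}{1600}$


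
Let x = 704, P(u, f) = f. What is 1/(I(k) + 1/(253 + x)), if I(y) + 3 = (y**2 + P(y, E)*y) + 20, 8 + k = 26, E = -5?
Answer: 957/240208 ≈ 0.0039840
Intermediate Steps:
k = 18 (k = -8 + 26 = 18)
I(y) = 17 + y**2 - 5*y (I(y) = -3 + ((y**2 - 5*y) + 20) = -3 + (20 + y**2 - 5*y) = 17 + y**2 - 5*y)
1/(I(k) + 1/(253 + x)) = 1/((17 + 18**2 - 5*18) + 1/(253 + 704)) = 1/((17 + 324 - 90) + 1/957) = 1/(251 + 1/957) = 1/(240208/957) = 957/240208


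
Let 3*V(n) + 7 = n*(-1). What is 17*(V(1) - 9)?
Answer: -595/3 ≈ -198.33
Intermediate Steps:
V(n) = -7/3 - n/3 (V(n) = -7/3 + (n*(-1))/3 = -7/3 + (-n)/3 = -7/3 - n/3)
17*(V(1) - 9) = 17*((-7/3 - ⅓*1) - 9) = 17*((-7/3 - ⅓) - 9) = 17*(-8/3 - 9) = 17*(-35/3) = -595/3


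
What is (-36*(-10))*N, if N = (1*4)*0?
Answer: 0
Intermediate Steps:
N = 0 (N = 4*0 = 0)
(-36*(-10))*N = -36*(-10)*0 = 360*0 = 0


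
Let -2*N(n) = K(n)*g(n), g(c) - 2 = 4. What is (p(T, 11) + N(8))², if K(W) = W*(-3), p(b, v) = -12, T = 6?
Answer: 3600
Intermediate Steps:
K(W) = -3*W
g(c) = 6 (g(c) = 2 + 4 = 6)
N(n) = 9*n (N(n) = -(-3*n)*6/2 = -(-9)*n = 9*n)
(p(T, 11) + N(8))² = (-12 + 9*8)² = (-12 + 72)² = 60² = 3600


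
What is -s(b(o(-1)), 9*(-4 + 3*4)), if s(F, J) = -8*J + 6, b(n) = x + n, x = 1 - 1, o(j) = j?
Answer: 570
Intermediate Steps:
x = 0
b(n) = n (b(n) = 0 + n = n)
s(F, J) = 6 - 8*J
-s(b(o(-1)), 9*(-4 + 3*4)) = -(6 - 72*(-4 + 3*4)) = -(6 - 72*(-4 + 12)) = -(6 - 72*8) = -(6 - 8*72) = -(6 - 576) = -1*(-570) = 570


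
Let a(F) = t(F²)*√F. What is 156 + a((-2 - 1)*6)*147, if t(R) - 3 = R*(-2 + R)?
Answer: 156 + 46009971*I*√2 ≈ 156.0 + 6.5068e+7*I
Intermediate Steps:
t(R) = 3 + R*(-2 + R)
a(F) = √F*(3 + F⁴ - 2*F²) (a(F) = (3 + (F²)² - 2*F²)*√F = (3 + F⁴ - 2*F²)*√F = √F*(3 + F⁴ - 2*F²))
156 + a((-2 - 1)*6)*147 = 156 + (√((-2 - 1)*6)*(3 + ((-2 - 1)*6)⁴ - 2*36*(-2 - 1)²))*147 = 156 + (√(-3*6)*(3 + (-3*6)⁴ - 2*(-3*6)²))*147 = 156 + (√(-18)*(3 + (-18)⁴ - 2*(-18)²))*147 = 156 + ((3*I*√2)*(3 + 104976 - 2*324))*147 = 156 + ((3*I*√2)*(3 + 104976 - 648))*147 = 156 + ((3*I*√2)*104331)*147 = 156 + (312993*I*√2)*147 = 156 + 46009971*I*√2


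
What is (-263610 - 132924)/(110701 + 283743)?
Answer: -198267/197222 ≈ -1.0053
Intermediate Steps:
(-263610 - 132924)/(110701 + 283743) = -396534/394444 = -396534*1/394444 = -198267/197222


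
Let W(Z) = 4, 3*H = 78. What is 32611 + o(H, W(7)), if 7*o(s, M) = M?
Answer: 228281/7 ≈ 32612.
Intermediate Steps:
H = 26 (H = (1/3)*78 = 26)
o(s, M) = M/7
32611 + o(H, W(7)) = 32611 + (1/7)*4 = 32611 + 4/7 = 228281/7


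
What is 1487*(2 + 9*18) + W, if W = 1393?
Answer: 245261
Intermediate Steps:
1487*(2 + 9*18) + W = 1487*(2 + 9*18) + 1393 = 1487*(2 + 162) + 1393 = 1487*164 + 1393 = 243868 + 1393 = 245261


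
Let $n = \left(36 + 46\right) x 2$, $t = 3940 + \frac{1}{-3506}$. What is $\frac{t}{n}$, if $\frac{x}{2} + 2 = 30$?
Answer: $\frac{1973377}{4599872} \approx 0.42901$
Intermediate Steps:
$x = 56$ ($x = -4 + 2 \cdot 30 = -4 + 60 = 56$)
$t = \frac{13813639}{3506}$ ($t = 3940 - \frac{1}{3506} = \frac{13813639}{3506} \approx 3940.0$)
$n = 9184$ ($n = \left(36 + 46\right) 56 \cdot 2 = 82 \cdot 112 = 9184$)
$\frac{t}{n} = \frac{13813639}{3506 \cdot 9184} = \frac{13813639}{3506} \cdot \frac{1}{9184} = \frac{1973377}{4599872}$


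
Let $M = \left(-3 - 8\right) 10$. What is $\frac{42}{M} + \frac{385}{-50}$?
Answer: $- \frac{889}{110} \approx -8.0818$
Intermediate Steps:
$M = -110$ ($M = \left(-11\right) 10 = -110$)
$\frac{42}{M} + \frac{385}{-50} = \frac{42}{-110} + \frac{385}{-50} = 42 \left(- \frac{1}{110}\right) + 385 \left(- \frac{1}{50}\right) = - \frac{21}{55} - \frac{77}{10} = - \frac{889}{110}$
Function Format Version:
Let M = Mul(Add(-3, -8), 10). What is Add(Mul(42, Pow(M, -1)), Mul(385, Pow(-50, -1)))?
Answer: Rational(-889, 110) ≈ -8.0818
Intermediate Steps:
M = -110 (M = Mul(-11, 10) = -110)
Add(Mul(42, Pow(M, -1)), Mul(385, Pow(-50, -1))) = Add(Mul(42, Pow(-110, -1)), Mul(385, Pow(-50, -1))) = Add(Mul(42, Rational(-1, 110)), Mul(385, Rational(-1, 50))) = Add(Rational(-21, 55), Rational(-77, 10)) = Rational(-889, 110)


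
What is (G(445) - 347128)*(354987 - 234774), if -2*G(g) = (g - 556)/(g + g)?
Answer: -74278137566277/1780 ≈ -4.1729e+10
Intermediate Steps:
G(g) = -(-556 + g)/(4*g) (G(g) = -(g - 556)/(2*(g + g)) = -(-556 + g)/(2*(2*g)) = -(-556 + g)*1/(2*g)/2 = -(-556 + g)/(4*g))
(G(445) - 347128)*(354987 - 234774) = ((¼)*(556 - 1*445)/445 - 347128)*(354987 - 234774) = ((¼)*(1/445)*(556 - 445) - 347128)*120213 = ((¼)*(1/445)*111 - 347128)*120213 = (111/1780 - 347128)*120213 = -617887729/1780*120213 = -74278137566277/1780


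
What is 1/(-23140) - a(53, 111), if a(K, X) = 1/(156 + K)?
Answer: -23349/4836260 ≈ -0.0048279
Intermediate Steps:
1/(-23140) - a(53, 111) = 1/(-23140) - 1/(156 + 53) = -1/23140 - 1/209 = -23349/4836260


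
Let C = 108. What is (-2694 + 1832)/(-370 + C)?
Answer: 431/131 ≈ 3.2901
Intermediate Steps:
(-2694 + 1832)/(-370 + C) = (-2694 + 1832)/(-370 + 108) = -862/(-262) = -862*(-1/262) = 431/131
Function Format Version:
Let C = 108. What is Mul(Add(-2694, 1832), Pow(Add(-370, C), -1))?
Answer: Rational(431, 131) ≈ 3.2901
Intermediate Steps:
Mul(Add(-2694, 1832), Pow(Add(-370, C), -1)) = Mul(Add(-2694, 1832), Pow(Add(-370, 108), -1)) = Mul(-862, Pow(-262, -1)) = Mul(-862, Rational(-1, 262)) = Rational(431, 131)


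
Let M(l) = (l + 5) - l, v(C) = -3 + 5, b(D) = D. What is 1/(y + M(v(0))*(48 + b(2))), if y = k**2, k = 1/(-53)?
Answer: 2809/702251 ≈ 0.0040000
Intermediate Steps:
v(C) = 2
M(l) = 5 (M(l) = (5 + l) - l = 5)
k = -1/53 ≈ -0.018868
y = 1/2809 (y = (-1/53)**2 = 1/2809 ≈ 0.00035600)
1/(y + M(v(0))*(48 + b(2))) = 1/(1/2809 + 5*(48 + 2)) = 1/(1/2809 + 5*50) = 1/(1/2809 + 250) = 1/(702251/2809) = 2809/702251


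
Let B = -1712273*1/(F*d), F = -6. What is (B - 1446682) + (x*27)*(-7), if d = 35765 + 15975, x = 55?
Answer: -452333271607/310440 ≈ -1.4571e+6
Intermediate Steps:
d = 51740
B = 1712273/310440 (B = -1712273/(51740*(-6)) = -1712273/(-310440) = -1712273*(-1/310440) = 1712273/310440 ≈ 5.5156)
(B - 1446682) + (x*27)*(-7) = (1712273/310440 - 1446682) + (55*27)*(-7) = -449106247807/310440 + 1485*(-7) = -449106247807/310440 - 10395 = -452333271607/310440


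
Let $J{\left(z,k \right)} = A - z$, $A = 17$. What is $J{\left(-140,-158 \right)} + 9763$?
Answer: $9920$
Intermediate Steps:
$J{\left(z,k \right)} = 17 - z$
$J{\left(-140,-158 \right)} + 9763 = \left(17 - -140\right) + 9763 = \left(17 + 140\right) + 9763 = 157 + 9763 = 9920$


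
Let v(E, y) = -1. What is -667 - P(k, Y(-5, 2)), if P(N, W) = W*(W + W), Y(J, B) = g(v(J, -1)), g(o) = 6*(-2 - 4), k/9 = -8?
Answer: -3259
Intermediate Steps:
k = -72 (k = 9*(-8) = -72)
g(o) = -36 (g(o) = 6*(-6) = -36)
Y(J, B) = -36
P(N, W) = 2*W**2 (P(N, W) = W*(2*W) = 2*W**2)
-667 - P(k, Y(-5, 2)) = -667 - 2*(-36)**2 = -667 - 2*1296 = -667 - 1*2592 = -667 - 2592 = -3259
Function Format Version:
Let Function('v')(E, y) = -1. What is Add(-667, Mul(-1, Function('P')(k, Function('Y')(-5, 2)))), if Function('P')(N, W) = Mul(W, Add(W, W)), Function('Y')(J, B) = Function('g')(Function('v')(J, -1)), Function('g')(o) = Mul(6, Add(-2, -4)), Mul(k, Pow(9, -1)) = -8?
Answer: -3259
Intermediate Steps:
k = -72 (k = Mul(9, -8) = -72)
Function('g')(o) = -36 (Function('g')(o) = Mul(6, -6) = -36)
Function('Y')(J, B) = -36
Function('P')(N, W) = Mul(2, Pow(W, 2)) (Function('P')(N, W) = Mul(W, Mul(2, W)) = Mul(2, Pow(W, 2)))
Add(-667, Mul(-1, Function('P')(k, Function('Y')(-5, 2)))) = Add(-667, Mul(-1, Mul(2, Pow(-36, 2)))) = Add(-667, Mul(-1, Mul(2, 1296))) = Add(-667, Mul(-1, 2592)) = Add(-667, -2592) = -3259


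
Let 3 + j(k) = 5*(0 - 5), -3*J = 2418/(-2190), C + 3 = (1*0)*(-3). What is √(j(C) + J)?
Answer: I*√33131415/1095 ≈ 5.2566*I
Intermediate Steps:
C = -3 (C = -3 + (1*0)*(-3) = -3 + 0*(-3) = -3 + 0 = -3)
J = 403/1095 (J = -806/(-2190) = -806*(-1)/2190 = -⅓*(-403/365) = 403/1095 ≈ 0.36804)
j(k) = -28 (j(k) = -3 + 5*(0 - 5) = -3 + 5*(-5) = -3 - 25 = -28)
√(j(C) + J) = √(-28 + 403/1095) = √(-30257/1095) = I*√33131415/1095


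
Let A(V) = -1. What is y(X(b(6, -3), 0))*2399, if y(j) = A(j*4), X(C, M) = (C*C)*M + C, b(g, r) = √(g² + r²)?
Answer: -2399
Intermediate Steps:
X(C, M) = C + M*C² (X(C, M) = C²*M + C = M*C² + C = C + M*C²)
y(j) = -1
y(X(b(6, -3), 0))*2399 = -1*2399 = -2399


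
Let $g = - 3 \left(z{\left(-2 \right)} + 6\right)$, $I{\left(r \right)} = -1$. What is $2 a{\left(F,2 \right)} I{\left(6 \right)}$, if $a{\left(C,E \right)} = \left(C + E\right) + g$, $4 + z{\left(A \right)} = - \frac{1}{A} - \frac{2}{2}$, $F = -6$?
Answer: $17$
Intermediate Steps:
$z{\left(A \right)} = -5 - \frac{1}{A}$ ($z{\left(A \right)} = -4 - \left(1 + \frac{1}{A}\right) = -5 - \frac{1}{A}$)
$g = - \frac{9}{2}$ ($g = - 3 \left(\left(-5 - \frac{1}{-2}\right) + 6\right) = - 3 \left(\left(-5 - - \frac{1}{2}\right) + 6\right) = - 3 \left(\left(-5 + \frac{1}{2}\right) + 6\right) = - 3 \left(- \frac{9}{2} + 6\right) = \left(-3\right) \frac{3}{2} = - \frac{9}{2} \approx -4.5$)
$a{\left(C,E \right)} = - \frac{9}{2} + C + E$ ($a{\left(C,E \right)} = \left(C + E\right) - \frac{9}{2} = - \frac{9}{2} + C + E$)
$2 a{\left(F,2 \right)} I{\left(6 \right)} = 2 \left(- \frac{9}{2} - 6 + 2\right) \left(-1\right) = 2 \left(- \frac{17}{2}\right) \left(-1\right) = \left(-17\right) \left(-1\right) = 17$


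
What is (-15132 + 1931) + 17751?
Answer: 4550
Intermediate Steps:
(-15132 + 1931) + 17751 = -13201 + 17751 = 4550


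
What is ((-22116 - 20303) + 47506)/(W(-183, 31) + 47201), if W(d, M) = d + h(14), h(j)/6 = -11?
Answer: 5087/46952 ≈ 0.10834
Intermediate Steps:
h(j) = -66 (h(j) = 6*(-11) = -66)
W(d, M) = -66 + d (W(d, M) = d - 66 = -66 + d)
((-22116 - 20303) + 47506)/(W(-183, 31) + 47201) = ((-22116 - 20303) + 47506)/((-66 - 183) + 47201) = (-42419 + 47506)/(-249 + 47201) = 5087/46952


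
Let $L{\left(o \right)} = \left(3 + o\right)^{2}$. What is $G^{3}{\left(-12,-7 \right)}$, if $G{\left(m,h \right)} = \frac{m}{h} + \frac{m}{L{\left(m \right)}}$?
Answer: $\frac{25934336}{6751269} \approx 3.8414$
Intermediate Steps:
$G{\left(m,h \right)} = \frac{m}{h} + \frac{m}{\left(3 + m\right)^{2}}$
$G^{3}{\left(-12,-7 \right)} = \left(- \frac{12}{-7} - \frac{12}{\left(3 - 12\right)^{2}}\right)^{3} = \left(\left(-12\right) \left(- \frac{1}{7}\right) - \frac{12}{81}\right)^{3} = \left(\frac{12}{7} - \frac{4}{27}\right)^{3} = \left(\frac{296}{189}\right)^{3} = \frac{25934336}{6751269}$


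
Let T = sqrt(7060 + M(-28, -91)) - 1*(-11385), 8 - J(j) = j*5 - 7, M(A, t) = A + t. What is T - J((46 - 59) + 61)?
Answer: 11610 + sqrt(6941) ≈ 11693.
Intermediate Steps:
J(j) = 15 - 5*j (J(j) = 8 - (j*5 - 7) = 8 - (5*j - 7) = 8 - (-7 + 5*j) = 8 + (7 - 5*j) = 15 - 5*j)
T = 11385 + sqrt(6941) (T = sqrt(7060 + (-28 - 91)) - 1*(-11385) = sqrt(7060 - 119) + 11385 = sqrt(6941) + 11385 = 11385 + sqrt(6941) ≈ 11468.)
T - J((46 - 59) + 61) = (11385 + sqrt(6941)) - (15 - 5*((46 - 59) + 61)) = (11385 + sqrt(6941)) - (15 - 5*(-13 + 61)) = (11385 + sqrt(6941)) - (15 - 5*48) = (11385 + sqrt(6941)) - (15 - 240) = (11385 + sqrt(6941)) - 1*(-225) = (11385 + sqrt(6941)) + 225 = 11610 + sqrt(6941)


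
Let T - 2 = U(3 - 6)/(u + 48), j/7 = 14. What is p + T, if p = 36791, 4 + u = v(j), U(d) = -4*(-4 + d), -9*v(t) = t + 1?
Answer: 1214197/33 ≈ 36794.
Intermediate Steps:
j = 98 (j = 7*14 = 98)
v(t) = -1/9 - t/9 (v(t) = -(t + 1)/9 = -(1 + t)/9 = -1/9 - t/9)
U(d) = 16 - 4*d
u = -15 (u = -4 + (-1/9 - 1/9*98) = -4 + (-1/9 - 98/9) = -4 - 11 = -15)
T = 94/33 (T = 2 + (16 - 4*(3 - 6))/(-15 + 48) = 2 + (16 - 4*(-3))/33 = 2 + (16 + 12)*(1/33) = 2 + 28*(1/33) = 2 + 28/33 = 94/33 ≈ 2.8485)
p + T = 36791 + 94/33 = 1214197/33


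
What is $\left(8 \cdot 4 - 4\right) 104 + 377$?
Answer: $3289$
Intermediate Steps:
$\left(8 \cdot 4 - 4\right) 104 + 377 = \left(32 - 4\right) 104 + 377 = 28 \cdot 104 + 377 = 2912 + 377 = 3289$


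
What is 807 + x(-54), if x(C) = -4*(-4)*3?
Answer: 855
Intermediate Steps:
x(C) = 48 (x(C) = 16*3 = 48)
807 + x(-54) = 807 + 48 = 855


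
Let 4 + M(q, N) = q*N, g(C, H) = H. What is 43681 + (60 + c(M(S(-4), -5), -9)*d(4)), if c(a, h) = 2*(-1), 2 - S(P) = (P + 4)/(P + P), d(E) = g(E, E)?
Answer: 43733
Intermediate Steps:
d(E) = E
S(P) = 2 - (4 + P)/(2*P) (S(P) = 2 - (P + 4)/(P + P) = 2 - (4 + P)/(2*P))
M(q, N) = -4 + N*q (M(q, N) = -4 + q*N = -4 + N*q)
c(a, h) = -2
43681 + (60 + c(M(S(-4), -5), -9)*d(4)) = 43681 + (60 - 2*4) = 43681 + (60 - 8) = 43681 + 52 = 43733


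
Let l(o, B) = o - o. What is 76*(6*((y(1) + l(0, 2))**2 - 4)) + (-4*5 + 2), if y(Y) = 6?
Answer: 14574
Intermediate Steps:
l(o, B) = 0
76*(6*((y(1) + l(0, 2))**2 - 4)) + (-4*5 + 2) = 76*(6*((6 + 0)**2 - 4)) + (-4*5 + 2) = 76*(6*(6**2 - 4)) + (-20 + 2) = 76*(6*(36 - 4)) - 18 = 76*(6*32) - 18 = 76*192 - 18 = 14592 - 18 = 14574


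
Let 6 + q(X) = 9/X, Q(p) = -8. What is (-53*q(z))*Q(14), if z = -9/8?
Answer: -5936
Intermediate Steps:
z = -9/8 (z = -9*1/8 = -9/8 ≈ -1.1250)
q(X) = -6 + 9/X
(-53*q(z))*Q(14) = -53*(-6 + 9/(-9/8))*(-8) = -53*(-6 + 9*(-8/9))*(-8) = -53*(-6 - 8)*(-8) = -53*(-14)*(-8) = 742*(-8) = -5936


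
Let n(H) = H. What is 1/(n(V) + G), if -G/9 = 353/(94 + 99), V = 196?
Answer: 193/34651 ≈ 0.0055698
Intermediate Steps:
G = -3177/193 (G = -3177/(94 + 99) = -3177/193 ≈ -16.461)
1/(n(V) + G) = 1/(196 - 3177/193) = 1/(34651/193) = 193/34651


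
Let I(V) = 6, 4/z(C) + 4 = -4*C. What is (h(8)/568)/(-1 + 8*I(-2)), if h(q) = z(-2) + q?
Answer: 9/26696 ≈ 0.00033713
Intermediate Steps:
z(C) = 4/(-4 - 4*C)
h(q) = 1 + q (h(q) = -1/(1 - 2) + q = -1/(-1) + q = -1*(-1) + q = 1 + q)
(h(8)/568)/(-1 + 8*I(-2)) = ((1 + 8)/568)/(-1 + 8*6) = (9*(1/568))/(-1 + 48) = (9/568)/47 = (9/568)*(1/47) = 9/26696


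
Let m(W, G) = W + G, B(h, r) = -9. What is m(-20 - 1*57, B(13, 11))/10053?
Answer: -86/10053 ≈ -0.0085547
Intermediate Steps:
m(W, G) = G + W
m(-20 - 1*57, B(13, 11))/10053 = (-9 + (-20 - 1*57))/10053 = (-9 + (-20 - 57))*(1/10053) = (-9 - 77)*(1/10053) = -86*1/10053 = -86/10053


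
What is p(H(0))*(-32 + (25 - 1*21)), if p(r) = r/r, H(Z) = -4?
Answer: -28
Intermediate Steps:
p(r) = 1
p(H(0))*(-32 + (25 - 1*21)) = 1*(-32 + (25 - 1*21)) = 1*(-32 + (25 - 21)) = 1*(-32 + 4) = 1*(-28) = -28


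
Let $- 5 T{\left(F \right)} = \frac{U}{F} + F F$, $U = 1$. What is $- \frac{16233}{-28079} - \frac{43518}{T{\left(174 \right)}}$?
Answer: $\frac{229721064393}{29584174795} \approx 7.765$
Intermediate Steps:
$T{\left(F \right)} = - \frac{1}{5 F} - \frac{F^{2}}{5}$ ($T{\left(F \right)} = - \frac{1 \frac{1}{F} + F F}{5} = - \frac{\frac{1}{F} + F^{2}}{5} = - \frac{1}{5 F} - \frac{F^{2}}{5}$)
$- \frac{16233}{-28079} - \frac{43518}{T{\left(174 \right)}} = - \frac{16233}{-28079} - \frac{43518}{\frac{1}{5} \cdot \frac{1}{174} \left(-1 - 174^{3}\right)} = \left(-16233\right) \left(- \frac{1}{28079}\right) - \frac{43518}{\frac{1}{5} \cdot \frac{1}{174} \left(-1 - 5268024\right)} = \frac{16233}{28079} - \frac{43518}{\frac{1}{5} \cdot \frac{1}{174} \left(-1 - 5268024\right)} = \frac{16233}{28079} - \frac{43518}{\frac{1}{5} \cdot \frac{1}{174} \left(-5268025\right)} = \frac{16233}{28079} - \frac{43518}{- \frac{1053605}{174}} = \frac{16233}{28079} - - \frac{7572132}{1053605} = \frac{16233}{28079} + \frac{7572132}{1053605} = \frac{229721064393}{29584174795}$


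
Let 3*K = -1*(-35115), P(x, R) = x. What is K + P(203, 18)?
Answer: 11908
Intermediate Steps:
K = 11705 (K = (-1*(-35115))/3 = (⅓)*35115 = 11705)
K + P(203, 18) = 11705 + 203 = 11908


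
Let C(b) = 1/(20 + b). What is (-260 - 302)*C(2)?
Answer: -281/11 ≈ -25.545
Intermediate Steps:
(-260 - 302)*C(2) = (-260 - 302)/(20 + 2) = -562/22 = -562*1/22 = -281/11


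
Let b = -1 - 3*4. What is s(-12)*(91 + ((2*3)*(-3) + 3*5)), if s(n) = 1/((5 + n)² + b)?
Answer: 22/9 ≈ 2.4444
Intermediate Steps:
b = -13 (b = -1 - 12 = -13)
s(n) = 1/(-13 + (5 + n)²) (s(n) = 1/((5 + n)² - 13) = 1/(-13 + (5 + n)²))
s(-12)*(91 + ((2*3)*(-3) + 3*5)) = (91 + ((2*3)*(-3) + 3*5))/(-13 + (5 - 12)²) = (91 + (6*(-3) + 15))/(-13 + (-7)²) = (91 + (-18 + 15))/(-13 + 49) = (91 - 3)/36 = (1/36)*88 = 22/9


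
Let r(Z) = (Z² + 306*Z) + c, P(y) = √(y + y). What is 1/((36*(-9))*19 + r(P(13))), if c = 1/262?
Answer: -3596474/20618027541 - 2333896*√26/268034358033 ≈ -0.00021883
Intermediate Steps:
c = 1/262 ≈ 0.0038168
P(y) = √2*√y (P(y) = √(2*y) = √2*√y)
r(Z) = 1/262 + Z² + 306*Z (r(Z) = (Z² + 306*Z) + 1/262 = 1/262 + Z² + 306*Z)
1/((36*(-9))*19 + r(P(13))) = 1/((36*(-9))*19 + (1/262 + (√2*√13)² + 306*(√2*√13))) = 1/(-324*19 + (1/262 + (√26)² + 306*√26)) = 1/(-6156 + (1/262 + 26 + 306*√26)) = 1/(-6156 + (6813/262 + 306*√26)) = 1/(-1606059/262 + 306*√26)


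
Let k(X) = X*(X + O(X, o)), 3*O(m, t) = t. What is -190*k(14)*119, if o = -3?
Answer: -4115020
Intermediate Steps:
O(m, t) = t/3
k(X) = X*(-1 + X) (k(X) = X*(X + (1/3)*(-3)) = X*(X - 1) = X*(-1 + X))
-190*k(14)*119 = -2660*(-1 + 14)*119 = -2660*13*119 = -190*182*119 = -34580*119 = -4115020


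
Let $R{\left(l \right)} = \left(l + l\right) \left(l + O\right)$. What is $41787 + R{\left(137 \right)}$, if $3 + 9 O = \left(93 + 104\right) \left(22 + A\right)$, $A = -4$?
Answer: $\frac{561569}{3} \approx 1.8719 \cdot 10^{5}$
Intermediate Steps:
$O = \frac{1181}{3}$ ($O = - \frac{1}{3} + \frac{\left(93 + 104\right) \left(22 - 4\right)}{9} = - \frac{1}{3} + \frac{197 \cdot 18}{9} = - \frac{1}{3} + \frac{1}{9} \cdot 3546 = - \frac{1}{3} + 394 = \frac{1181}{3} \approx 393.67$)
$R{\left(l \right)} = 2 l \left(\frac{1181}{3} + l\right)$ ($R{\left(l \right)} = \left(l + l\right) \left(l + \frac{1181}{3}\right) = 2 l \left(\frac{1181}{3} + l\right)$)
$41787 + R{\left(137 \right)} = 41787 + \frac{2}{3} \cdot 137 \left(1181 + 3 \cdot 137\right) = 41787 + \frac{2}{3} \cdot 137 \left(1181 + 411\right) = 41787 + \frac{2}{3} \cdot 137 \cdot 1592 = 41787 + \frac{436208}{3} = \frac{561569}{3}$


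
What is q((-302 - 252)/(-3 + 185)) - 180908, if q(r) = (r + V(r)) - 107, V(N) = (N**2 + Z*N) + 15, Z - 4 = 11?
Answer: -1499187583/8281 ≈ -1.8104e+5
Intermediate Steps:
Z = 15 (Z = 4 + 11 = 15)
V(N) = 15 + N**2 + 15*N (V(N) = (N**2 + 15*N) + 15 = 15 + N**2 + 15*N)
q(r) = -92 + r**2 + 16*r (q(r) = (r + (15 + r**2 + 15*r)) - 107 = (15 + r**2 + 16*r) - 107 = -92 + r**2 + 16*r)
q((-302 - 252)/(-3 + 185)) - 180908 = (-92 + ((-302 - 252)/(-3 + 185))**2 + 16*((-302 - 252)/(-3 + 185))) - 180908 = (-92 + (-554/182)**2 + 16*(-554/182)) - 180908 = (-92 + (-554*1/182)**2 + 16*(-554*1/182)) - 180908 = (-92 + (-277/91)**2 + 16*(-277/91)) - 180908 = (-92 + 76729/8281 - 4432/91) - 180908 = -1088435/8281 - 180908 = -1499187583/8281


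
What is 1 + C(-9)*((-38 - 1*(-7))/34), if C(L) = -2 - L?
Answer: -183/34 ≈ -5.3824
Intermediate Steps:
1 + C(-9)*((-38 - 1*(-7))/34) = 1 + (-2 - 1*(-9))*((-38 - 1*(-7))/34) = 1 + (-2 + 9)*((-38 + 7)*(1/34)) = 1 + 7*(-31*1/34) = 1 + 7*(-31/34) = 1 - 217/34 = -183/34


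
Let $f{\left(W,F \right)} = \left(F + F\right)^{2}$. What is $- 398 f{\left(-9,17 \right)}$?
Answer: $-460088$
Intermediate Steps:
$f{\left(W,F \right)} = 4 F^{2}$ ($f{\left(W,F \right)} = \left(2 F\right)^{2} = 4 F^{2}$)
$- 398 f{\left(-9,17 \right)} = - 398 \cdot 4 \cdot 17^{2} = - 398 \cdot 4 \cdot 289 = \left(-398\right) 1156 = -460088$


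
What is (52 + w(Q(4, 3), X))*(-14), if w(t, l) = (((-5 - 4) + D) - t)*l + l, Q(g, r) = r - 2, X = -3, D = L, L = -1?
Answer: -1148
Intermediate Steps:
D = -1
Q(g, r) = -2 + r
w(t, l) = l + l*(-10 - t) (w(t, l) = (((-5 - 4) - 1) - t)*l + l = ((-9 - 1) - t)*l + l = (-10 - t)*l + l = l*(-10 - t) + l = l + l*(-10 - t))
(52 + w(Q(4, 3), X))*(-14) = (52 - 1*(-3)*(9 + (-2 + 3)))*(-14) = (52 - 1*(-3)*(9 + 1))*(-14) = (52 - 1*(-3)*10)*(-14) = (52 + 30)*(-14) = 82*(-14) = -1148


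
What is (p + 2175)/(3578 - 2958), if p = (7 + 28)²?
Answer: 170/31 ≈ 5.4839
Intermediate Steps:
p = 1225 (p = 35² = 1225)
(p + 2175)/(3578 - 2958) = (1225 + 2175)/(3578 - 2958) = 3400/620 = 3400*(1/620) = 170/31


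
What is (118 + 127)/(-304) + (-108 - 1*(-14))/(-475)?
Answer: -4621/7600 ≈ -0.60803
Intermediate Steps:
(118 + 127)/(-304) + (-108 - 1*(-14))/(-475) = 245*(-1/304) + (-108 + 14)*(-1/475) = -245/304 - 94*(-1/475) = -245/304 + 94/475 = -4621/7600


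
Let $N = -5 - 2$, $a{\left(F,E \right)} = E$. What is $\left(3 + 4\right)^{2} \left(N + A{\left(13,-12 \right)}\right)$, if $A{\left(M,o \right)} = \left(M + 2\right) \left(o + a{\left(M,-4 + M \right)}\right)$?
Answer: $-2548$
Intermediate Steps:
$A{\left(M,o \right)} = \left(2 + M\right) \left(-4 + M + o\right)$ ($A{\left(M,o \right)} = \left(M + 2\right) \left(o + \left(-4 + M\right)\right) = \left(2 + M\right) \left(-4 + M + o\right)$)
$N = -7$ ($N = -5 - 2 = -7$)
$\left(3 + 4\right)^{2} \left(N + A{\left(13,-12 \right)}\right) = \left(3 + 4\right)^{2} \left(-7 + \left(-8 + 13^{2} - 26 + 2 \left(-12\right) + 13 \left(-12\right)\right)\right) = 7^{2} \left(-7 - 45\right) = 49 \left(-7 - 45\right) = 49 \left(-52\right) = -2548$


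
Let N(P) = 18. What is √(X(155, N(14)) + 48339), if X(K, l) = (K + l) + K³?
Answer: √3772387 ≈ 1942.3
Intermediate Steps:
X(K, l) = K + l + K³
√(X(155, N(14)) + 48339) = √((155 + 18 + 155³) + 48339) = √((155 + 18 + 3723875) + 48339) = √(3724048 + 48339) = √3772387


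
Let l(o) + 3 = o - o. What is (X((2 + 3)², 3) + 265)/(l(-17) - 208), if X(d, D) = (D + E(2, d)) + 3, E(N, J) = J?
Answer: -296/211 ≈ -1.4028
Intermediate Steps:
X(d, D) = 3 + D + d (X(d, D) = (D + d) + 3 = 3 + D + d)
l(o) = -3 (l(o) = -3 + (o - o) = -3 + 0 = -3)
(X((2 + 3)², 3) + 265)/(l(-17) - 208) = ((3 + 3 + (2 + 3)²) + 265)/(-3 - 208) = ((3 + 3 + 5²) + 265)/(-211) = ((3 + 3 + 25) + 265)*(-1/211) = (31 + 265)*(-1/211) = 296*(-1/211) = -296/211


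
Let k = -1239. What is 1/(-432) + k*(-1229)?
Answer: 657819791/432 ≈ 1.5227e+6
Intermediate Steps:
1/(-432) + k*(-1229) = 1/(-432) - 1239*(-1229) = -1/432 + 1522731 = 657819791/432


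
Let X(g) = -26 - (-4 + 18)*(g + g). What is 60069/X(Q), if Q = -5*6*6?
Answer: 60069/5014 ≈ 11.980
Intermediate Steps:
Q = -180 (Q = -30*6 = -180)
X(g) = -26 - 28*g (X(g) = -26 - 14*2*g = -26 - 28*g)
60069/X(Q) = 60069/(-26 - 28*(-180)) = 60069/(-26 + 5040) = 60069/5014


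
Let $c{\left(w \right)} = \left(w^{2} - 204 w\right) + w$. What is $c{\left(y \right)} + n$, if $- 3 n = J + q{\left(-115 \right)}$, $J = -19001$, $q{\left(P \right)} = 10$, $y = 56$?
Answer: $- \frac{5705}{3} \approx -1901.7$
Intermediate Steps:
$n = \frac{18991}{3}$ ($n = - \frac{-19001 + 10}{3} = \left(- \frac{1}{3}\right) \left(-18991\right) = \frac{18991}{3} \approx 6330.3$)
$c{\left(w \right)} = w^{2} - 203 w$
$c{\left(y \right)} + n = 56 \left(-203 + 56\right) + \frac{18991}{3} = 56 \left(-147\right) + \frac{18991}{3} = -8232 + \frac{18991}{3} = - \frac{5705}{3}$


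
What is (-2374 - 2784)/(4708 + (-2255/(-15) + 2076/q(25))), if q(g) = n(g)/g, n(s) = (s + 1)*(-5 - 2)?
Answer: -1408134/1248475 ≈ -1.1279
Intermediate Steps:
n(s) = -7 - 7*s (n(s) = (1 + s)*(-7) = -7 - 7*s)
q(g) = (-7 - 7*g)/g
(-2374 - 2784)/(4708 + (-2255/(-15) + 2076/q(25))) = (-2374 - 2784)/(4708 + (-2255/(-15) + 2076/(-7 - 7/25))) = -5158/(4708 + (-2255*(-1/15) + 2076/(-7 - 7*1/25))) = -5158/(4708 + (451/3 + 2076/(-7 - 7/25))) = -5158/(4708 + (451/3 + 2076/(-182/25))) = -5158/(4708 + (451/3 + 2076*(-25/182))) = -5158/(4708 + (451/3 - 25950/91)) = -5158/(4708 - 36809/273) = -5158/1248475/273 = -5158*273/1248475 = -1408134/1248475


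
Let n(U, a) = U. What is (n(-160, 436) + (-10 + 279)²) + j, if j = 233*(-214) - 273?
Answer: 22066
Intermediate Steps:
j = -50135 (j = -49862 - 273 = -50135)
(n(-160, 436) + (-10 + 279)²) + j = (-160 + (-10 + 279)²) - 50135 = (-160 + 269²) - 50135 = (-160 + 72361) - 50135 = 72201 - 50135 = 22066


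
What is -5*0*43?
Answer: 0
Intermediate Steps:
-5*0*43 = 0*43 = 0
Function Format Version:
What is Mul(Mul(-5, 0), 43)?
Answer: 0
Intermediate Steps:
Mul(Mul(-5, 0), 43) = Mul(0, 43) = 0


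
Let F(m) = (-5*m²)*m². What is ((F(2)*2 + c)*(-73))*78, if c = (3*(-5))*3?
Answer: 1167270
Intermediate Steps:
c = -45 (c = -15*3 = -45)
F(m) = -5*m⁴
((F(2)*2 + c)*(-73))*78 = ((-5*2⁴*2 - 45)*(-73))*78 = ((-5*16*2 - 45)*(-73))*78 = ((-80*2 - 45)*(-73))*78 = ((-160 - 45)*(-73))*78 = -205*(-73)*78 = 14965*78 = 1167270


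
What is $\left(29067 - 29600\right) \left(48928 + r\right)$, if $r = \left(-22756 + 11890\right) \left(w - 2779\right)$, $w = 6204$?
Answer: $19810076026$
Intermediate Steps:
$r = -37216050$ ($r = \left(-22756 + 11890\right) \left(6204 - 2779\right) = \left(-10866\right) 3425 = -37216050$)
$\left(29067 - 29600\right) \left(48928 + r\right) = \left(29067 - 29600\right) \left(48928 - 37216050\right) = \left(-533\right) \left(-37167122\right) = 19810076026$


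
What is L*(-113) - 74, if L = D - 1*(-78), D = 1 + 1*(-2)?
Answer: -8775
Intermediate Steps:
D = -1 (D = 1 - 2 = -1)
L = 77 (L = -1 - 1*(-78) = -1 + 78 = 77)
L*(-113) - 74 = 77*(-113) - 74 = -8701 - 74 = -8775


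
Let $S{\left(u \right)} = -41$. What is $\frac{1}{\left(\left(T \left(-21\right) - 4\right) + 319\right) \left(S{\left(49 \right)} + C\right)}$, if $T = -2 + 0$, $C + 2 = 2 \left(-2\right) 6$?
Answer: $- \frac{1}{23919} \approx -4.1808 \cdot 10^{-5}$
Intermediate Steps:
$C = -26$ ($C = -2 + 2 \left(-2\right) 6 = -2 - 24 = -26$)
$T = -2$
$\frac{1}{\left(\left(T \left(-21\right) - 4\right) + 319\right) \left(S{\left(49 \right)} + C\right)} = \frac{1}{\left(\left(\left(-2\right) \left(-21\right) - 4\right) + 319\right) \left(-41 - 26\right)} = \frac{1}{\left(\left(42 - 4\right) + 319\right) \left(-67\right)} = \frac{1}{\left(38 + 319\right) \left(-67\right)} = \frac{1}{357 \left(-67\right)} = \frac{1}{-23919} = - \frac{1}{23919}$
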